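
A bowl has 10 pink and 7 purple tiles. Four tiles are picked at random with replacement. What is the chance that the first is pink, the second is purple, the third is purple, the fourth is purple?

3430/83521

Multiply the conditional probability of each draw in order, with replacement (the composition resets each draw).
P = (10/17) · (7/17) · (7/17) · (7/17) = 3430/83521 ≈ 0.0411.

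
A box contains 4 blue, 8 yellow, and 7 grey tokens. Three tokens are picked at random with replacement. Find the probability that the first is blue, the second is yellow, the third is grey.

Multiply the conditional probability of each draw in order, with replacement (the composition resets each draw).
P = (4/19) · (8/19) · (7/19) = 224/6859 ≈ 0.0327.

224/6859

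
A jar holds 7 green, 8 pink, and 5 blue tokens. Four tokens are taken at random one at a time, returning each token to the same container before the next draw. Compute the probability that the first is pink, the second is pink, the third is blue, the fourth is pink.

Multiply the conditional probability of each draw in order, with replacement (the composition resets each draw).
P = (8/20) · (8/20) · (5/20) · (8/20) = 2/125 ≈ 0.0160.

2/125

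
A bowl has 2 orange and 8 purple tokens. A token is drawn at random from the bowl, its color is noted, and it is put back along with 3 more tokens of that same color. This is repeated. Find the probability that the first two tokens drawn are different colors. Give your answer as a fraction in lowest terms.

16/65

Either purple then orange, or orange then purple; after the first draw the total is 13.
P = (8/10)·(2/13) + (2/10)·(8/13) = 16/65 ≈ 0.2462.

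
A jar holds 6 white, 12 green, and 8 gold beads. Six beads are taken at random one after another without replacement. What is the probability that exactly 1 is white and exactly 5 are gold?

Unordered draws without replacement: count favorable combinations over C(26,6).
Favorable = C(6,1) · C(12,0) · C(8,5) = 336; total = C(26,6) = 230230.
P = 336/230230 = 24/16445 ≈ 0.0015.

24/16445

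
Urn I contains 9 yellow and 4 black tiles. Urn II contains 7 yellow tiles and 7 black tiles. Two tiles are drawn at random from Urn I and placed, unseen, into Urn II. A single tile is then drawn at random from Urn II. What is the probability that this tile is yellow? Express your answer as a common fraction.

Condition on how many of the transferred tiles are yellow (from Urn I: 9 yellow of 13; then Urn II has 16 total).
  0 yellow: C(9,0)C(4,2)/C(13,2) = 1/13; then P = 7/16
  1 yellow: C(9,1)C(4,1)/C(13,2) = 6/13; then P = 8/16
  2 yellow: C(9,2)C(4,0)/C(13,2) = 6/13; then P = 9/16
P(yellow from Urn II) = 109/208 ≈ 0.5240.

109/208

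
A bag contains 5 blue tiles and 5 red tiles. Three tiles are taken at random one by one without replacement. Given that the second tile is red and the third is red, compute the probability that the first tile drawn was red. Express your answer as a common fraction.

P(first=red and the second tile is red and the third is red) = (5/10)·(4/9)·(3/8) = 1/12.
P(E) = Σ over first color = 5/36 + 1/12 = 2/9.
By Bayes, P(first=red | E) = 1/12 / 2/9 = 3/8 ≈ 0.3750.

3/8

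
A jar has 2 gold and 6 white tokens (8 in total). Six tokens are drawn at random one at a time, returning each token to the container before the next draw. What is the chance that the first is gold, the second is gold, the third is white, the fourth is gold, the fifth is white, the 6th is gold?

9/4096

Multiply the conditional probability of each draw in order, with replacement (the composition resets each draw).
P = (2/8) · (2/8) · (6/8) · (2/8) · (6/8) · (2/8) = 9/4096 ≈ 0.0022.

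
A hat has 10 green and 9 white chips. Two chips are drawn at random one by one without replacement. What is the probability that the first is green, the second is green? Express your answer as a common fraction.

Multiply the conditional probability of each draw in order, without replacement, so each draw removes one from its color and from the total.
P = (10/19) · (9/18) = 5/19 ≈ 0.2632.

5/19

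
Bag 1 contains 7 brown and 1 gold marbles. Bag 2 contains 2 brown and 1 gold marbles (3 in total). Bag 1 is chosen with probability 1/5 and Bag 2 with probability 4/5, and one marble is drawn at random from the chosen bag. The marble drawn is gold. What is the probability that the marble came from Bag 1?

3/35

P(gold | Bag 1) = 1/8; P(gold | Bag 2) = 1/3.
P(gold) = 1/5·1/8 + 4/5·1/3 = 7/24.
By Bayes' rule, P(Bag 1 | gold) = 1/40 / 7/24 = 3/35 ≈ 0.0857.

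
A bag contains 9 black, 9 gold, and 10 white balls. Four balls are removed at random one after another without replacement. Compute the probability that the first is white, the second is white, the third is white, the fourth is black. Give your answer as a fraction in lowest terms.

Multiply the conditional probability of each draw in order, without replacement, so each draw removes one from its color and from the total.
P = (10/28) · (9/27) · (8/26) · (9/25) = 6/455 ≈ 0.0132.

6/455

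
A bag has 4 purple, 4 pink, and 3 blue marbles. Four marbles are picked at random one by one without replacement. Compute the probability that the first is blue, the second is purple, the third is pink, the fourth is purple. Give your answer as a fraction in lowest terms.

1/55

Multiply the conditional probability of each draw in order, without replacement, so each draw removes one from its color and from the total.
P = (3/11) · (4/10) · (4/9) · (3/8) = 1/55 ≈ 0.0182.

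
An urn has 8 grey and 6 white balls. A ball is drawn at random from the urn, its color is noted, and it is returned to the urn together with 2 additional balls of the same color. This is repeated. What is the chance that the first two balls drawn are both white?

3/14

After a white draw the urn holds 8 white out of 16.
P = (6/14)·(8/16) = 3/14 ≈ 0.2143.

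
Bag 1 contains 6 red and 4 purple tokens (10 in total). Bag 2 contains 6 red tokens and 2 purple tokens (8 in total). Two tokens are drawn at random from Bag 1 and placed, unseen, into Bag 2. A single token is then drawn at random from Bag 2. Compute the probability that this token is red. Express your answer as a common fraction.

Condition on how many of the transferred tokens are red (from Bag 1: 6 red of 10; then Bag 2 has 10 total).
  0 red: C(6,0)C(4,2)/C(10,2) = 2/15; then P = 6/10
  1 red: C(6,1)C(4,1)/C(10,2) = 8/15; then P = 7/10
  2 red: C(6,2)C(4,0)/C(10,2) = 1/3; then P = 8/10
P(red from Bag 2) = 18/25 ≈ 0.7200.

18/25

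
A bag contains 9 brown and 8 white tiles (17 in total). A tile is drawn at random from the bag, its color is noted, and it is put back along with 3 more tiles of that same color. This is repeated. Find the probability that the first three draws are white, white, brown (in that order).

Track the composition after each reinforcement of +3.
P = (8/17) · (11/20) · (9/23) = 198/1955 ≈ 0.1013.

198/1955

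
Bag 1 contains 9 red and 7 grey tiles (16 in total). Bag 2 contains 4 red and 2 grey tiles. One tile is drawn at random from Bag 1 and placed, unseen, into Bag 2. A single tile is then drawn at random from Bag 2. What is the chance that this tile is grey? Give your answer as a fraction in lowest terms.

39/112

Condition on how many of the transferred tiles are grey (from Bag 1: 7 grey of 16; then Bag 2 has 7 total).
  0 grey: C(7,0)C(9,1)/C(16,1) = 9/16; then P = 2/7
  1 grey: C(7,1)C(9,0)/C(16,1) = 7/16; then P = 3/7
P(grey from Bag 2) = 39/112 ≈ 0.3482.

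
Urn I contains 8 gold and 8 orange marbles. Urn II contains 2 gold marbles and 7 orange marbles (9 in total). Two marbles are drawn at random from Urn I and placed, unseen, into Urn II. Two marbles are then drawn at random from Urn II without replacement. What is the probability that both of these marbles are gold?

97/1650

Condition on how many of the transferred marbles are gold (from Urn I: 8 gold of 16; then Urn II has 11 total).
  0 gold: C(8,0)C(8,2)/C(16,2) = 7/30; then P = C(2,2)/C(11,2) = 1/55
  1 gold: C(8,1)C(8,1)/C(16,2) = 8/15; then P = C(3,2)/C(11,2) = 3/55
  2 gold: C(8,2)C(8,0)/C(16,2) = 7/30; then P = C(4,2)/C(11,2) = 6/55
P(both gold) = 97/1650 ≈ 0.0588.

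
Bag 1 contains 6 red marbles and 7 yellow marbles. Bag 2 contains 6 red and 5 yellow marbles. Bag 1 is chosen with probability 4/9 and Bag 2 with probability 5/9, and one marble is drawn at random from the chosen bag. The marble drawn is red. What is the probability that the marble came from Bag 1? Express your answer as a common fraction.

44/109

P(red | Bag 1) = 6/13; P(red | Bag 2) = 6/11.
P(red) = 4/9·6/13 + 5/9·6/11 = 218/429.
By Bayes' rule, P(Bag 1 | red) = 8/39 / 218/429 = 44/109 ≈ 0.4037.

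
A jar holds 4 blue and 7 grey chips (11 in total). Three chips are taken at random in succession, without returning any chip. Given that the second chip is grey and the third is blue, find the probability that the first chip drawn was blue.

1/3

P(first=blue and the second chip is grey and the third is blue) = (4/11)·(7/10)·(3/9) = 14/165.
P(E) = Σ over first color = 14/165 + 28/165 = 14/55.
By Bayes, P(first=blue | E) = 14/165 / 14/55 = 1/3 ≈ 0.3333.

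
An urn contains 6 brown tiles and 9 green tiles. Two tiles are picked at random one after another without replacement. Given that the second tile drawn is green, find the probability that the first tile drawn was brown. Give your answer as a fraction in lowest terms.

3/7

P(first=brown and the second tile drawn is green) = (6/15)·(9/14) = 9/35.
P(the second tile drawn is green) = Σ over first color = 9/35 + 12/35 = 3/5.
By Bayes, P(first=brown | the second tile drawn is green) = 9/35 / 3/5 = 3/7 ≈ 0.4286.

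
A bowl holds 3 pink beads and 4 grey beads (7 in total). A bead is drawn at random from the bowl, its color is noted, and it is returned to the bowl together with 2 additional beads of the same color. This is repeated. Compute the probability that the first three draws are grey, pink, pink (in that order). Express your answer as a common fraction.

Track the composition after each reinforcement of +2.
P = (4/7) · (3/9) · (5/11) = 20/231 ≈ 0.0866.

20/231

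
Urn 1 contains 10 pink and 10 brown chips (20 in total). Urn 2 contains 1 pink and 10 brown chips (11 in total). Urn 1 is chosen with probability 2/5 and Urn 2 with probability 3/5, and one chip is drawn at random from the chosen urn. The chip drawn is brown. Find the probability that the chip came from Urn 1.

11/41

P(brown | Urn 1) = 1/2; P(brown | Urn 2) = 10/11.
P(brown) = 2/5·1/2 + 3/5·10/11 = 41/55.
By Bayes' rule, P(Urn 1 | brown) = 1/5 / 41/55 = 11/41 ≈ 0.2683.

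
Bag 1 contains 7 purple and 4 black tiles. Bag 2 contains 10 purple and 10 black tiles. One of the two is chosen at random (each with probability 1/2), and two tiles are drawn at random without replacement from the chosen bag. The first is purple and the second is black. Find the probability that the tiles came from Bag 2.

P(E | Bag 1) = 14/55; P(E | Bag 2) = 5/19.
P(E) = 1/2·14/55 + 1/2·5/19 = 541/2090.
By Bayes' rule, P(Bag 2 | E) = 5/38 / 541/2090 = 275/541 ≈ 0.5083.

275/541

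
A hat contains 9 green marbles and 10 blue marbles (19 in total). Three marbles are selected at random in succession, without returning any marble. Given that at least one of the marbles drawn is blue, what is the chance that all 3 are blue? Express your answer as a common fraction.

P(all 3 blue) = C(10,3)/C(19,3) = 40/323; P(at least one blue) = 1 − C(9,3)/C(19,3) = 295/323.
Since 'all 3 blue' ⊆ 'at least one blue', P(all 3 | at least one) = 40/323 / 295/323 = 8/59 ≈ 0.1356.

8/59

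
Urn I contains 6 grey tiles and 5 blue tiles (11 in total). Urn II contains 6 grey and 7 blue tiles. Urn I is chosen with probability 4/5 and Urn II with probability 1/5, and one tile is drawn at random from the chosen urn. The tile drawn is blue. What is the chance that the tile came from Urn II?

P(blue | Urn I) = 5/11; P(blue | Urn II) = 7/13.
P(blue) = 4/5·5/11 + 1/5·7/13 = 337/715.
By Bayes' rule, P(Urn II | blue) = 7/65 / 337/715 = 77/337 ≈ 0.2285.

77/337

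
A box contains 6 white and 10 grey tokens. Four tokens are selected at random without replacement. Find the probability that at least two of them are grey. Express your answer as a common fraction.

Sum the hypergeometric tail for j = 2,…,4 grey tokens.
Favorable = C(10,2)·C(6,2) + C(10,3)·C(6,1) + C(10,4)·C(6,0) = 1605; total = C(16,4) = 1820.
P = 1605/1820 = 321/364 ≈ 0.8819.

321/364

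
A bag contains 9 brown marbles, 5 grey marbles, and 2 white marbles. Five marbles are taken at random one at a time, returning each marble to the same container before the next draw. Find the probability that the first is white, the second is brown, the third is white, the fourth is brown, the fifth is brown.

729/262144

Multiply the conditional probability of each draw in order, with replacement (the composition resets each draw).
P = (2/16) · (9/16) · (2/16) · (9/16) · (9/16) = 729/262144 ≈ 0.0028.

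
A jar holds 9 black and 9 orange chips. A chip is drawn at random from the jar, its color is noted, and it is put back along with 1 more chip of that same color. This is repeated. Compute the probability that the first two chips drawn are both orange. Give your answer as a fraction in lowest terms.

After a orange draw the jar holds 10 orange out of 19.
P = (9/18)·(10/19) = 5/19 ≈ 0.2632.

5/19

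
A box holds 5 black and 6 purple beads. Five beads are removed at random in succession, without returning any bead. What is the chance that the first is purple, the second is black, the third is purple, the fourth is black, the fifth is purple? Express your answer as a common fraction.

10/231

Multiply the conditional probability of each draw in order, without replacement, so each draw removes one from its color and from the total.
P = (6/11) · (5/10) · (5/9) · (4/8) · (4/7) = 10/231 ≈ 0.0433.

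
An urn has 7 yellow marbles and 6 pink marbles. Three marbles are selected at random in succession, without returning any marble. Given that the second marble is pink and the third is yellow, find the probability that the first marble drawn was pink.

P(first=pink and the second marble is pink and the third is yellow) = (6/13)·(5/12)·(7/11) = 35/286.
P(E) = Σ over first color = 21/143 + 35/286 = 7/26.
By Bayes, P(first=pink | E) = 35/286 / 7/26 = 5/11 ≈ 0.4545.

5/11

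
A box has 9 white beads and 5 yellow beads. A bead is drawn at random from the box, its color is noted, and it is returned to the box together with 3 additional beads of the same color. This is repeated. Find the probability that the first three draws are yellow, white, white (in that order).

27/238

Track the composition after each reinforcement of +3.
P = (5/14) · (9/17) · (12/20) = 27/238 ≈ 0.1134.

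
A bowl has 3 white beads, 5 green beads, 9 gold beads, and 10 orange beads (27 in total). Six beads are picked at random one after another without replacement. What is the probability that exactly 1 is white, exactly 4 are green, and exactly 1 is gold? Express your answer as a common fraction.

3/6578

Unordered draws without replacement: count favorable combinations over C(27,6).
Favorable = C(3,1) · C(5,4) · C(9,1) · C(10,0) = 135; total = C(27,6) = 296010.
P = 135/296010 = 3/6578 ≈ 0.0005.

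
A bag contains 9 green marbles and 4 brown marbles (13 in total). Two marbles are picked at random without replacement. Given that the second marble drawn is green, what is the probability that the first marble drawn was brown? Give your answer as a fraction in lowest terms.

1/3

P(first=brown and the second marble drawn is green) = (4/13)·(9/12) = 3/13.
P(the second marble drawn is green) = Σ over first color = 6/13 + 3/13 = 9/13.
By Bayes, P(first=brown | the second marble drawn is green) = 3/13 / 9/13 = 1/3 ≈ 0.3333.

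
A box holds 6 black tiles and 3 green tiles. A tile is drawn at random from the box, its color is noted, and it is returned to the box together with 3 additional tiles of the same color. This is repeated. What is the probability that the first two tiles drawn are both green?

After a green draw the box holds 6 green out of 12.
P = (3/9)·(6/12) = 1/6 ≈ 0.1667.

1/6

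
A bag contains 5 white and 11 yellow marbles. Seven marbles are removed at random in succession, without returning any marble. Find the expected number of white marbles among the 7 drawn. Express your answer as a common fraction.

By linearity of expectation, E[X] = Σ P(draw i is white); by symmetry each draw (even without replacement) has P(white) = 5/16.
E[X] = 7 · 5/16 = 35/16 ≈ 2.1875.

35/16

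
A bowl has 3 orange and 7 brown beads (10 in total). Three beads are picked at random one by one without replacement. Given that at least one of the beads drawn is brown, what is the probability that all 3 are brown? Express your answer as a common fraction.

5/17

P(all 3 brown) = C(7,3)/C(10,3) = 7/24; P(at least one brown) = 1 − C(3,3)/C(10,3) = 119/120.
Since 'all 3 brown' ⊆ 'at least one brown', P(all 3 | at least one) = 7/24 / 119/120 = 5/17 ≈ 0.2941.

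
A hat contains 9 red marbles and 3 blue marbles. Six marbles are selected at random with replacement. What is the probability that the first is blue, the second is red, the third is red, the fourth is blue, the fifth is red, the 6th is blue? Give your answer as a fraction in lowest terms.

Multiply the conditional probability of each draw in order, with replacement (the composition resets each draw).
P = (3/12) · (9/12) · (9/12) · (3/12) · (9/12) · (3/12) = 27/4096 ≈ 0.0066.

27/4096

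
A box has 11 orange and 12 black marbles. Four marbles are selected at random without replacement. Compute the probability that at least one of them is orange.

Use the complement: P(at least one orange) = 1 − P(no orange).
P(none) = C(12,4)/C(23,4) = 495/8855.
So P = 1 − 495/8855 = 152/161 ≈ 0.9441.

152/161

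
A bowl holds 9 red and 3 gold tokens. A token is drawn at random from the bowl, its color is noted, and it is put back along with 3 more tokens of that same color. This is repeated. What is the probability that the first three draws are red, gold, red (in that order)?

1/10

Track the composition after each reinforcement of +3.
P = (9/12) · (3/15) · (12/18) = 1/10 ≈ 0.1000.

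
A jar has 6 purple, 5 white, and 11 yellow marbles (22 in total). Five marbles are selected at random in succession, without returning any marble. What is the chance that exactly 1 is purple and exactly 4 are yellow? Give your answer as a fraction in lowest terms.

Unordered draws without replacement: count favorable combinations over C(22,5).
Favorable = C(6,1) · C(5,0) · C(11,4) = 1980; total = C(22,5) = 26334.
P = 1980/26334 = 10/133 ≈ 0.0752.

10/133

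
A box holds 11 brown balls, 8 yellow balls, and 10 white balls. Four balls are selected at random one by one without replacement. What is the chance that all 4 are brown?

110/7917

Unordered draws without replacement: count favorable combinations over C(29,4).
Favorable = C(11,4) · C(8,0) · C(10,0) = 330; total = C(29,4) = 23751.
P = 330/23751 = 110/7917 ≈ 0.0139.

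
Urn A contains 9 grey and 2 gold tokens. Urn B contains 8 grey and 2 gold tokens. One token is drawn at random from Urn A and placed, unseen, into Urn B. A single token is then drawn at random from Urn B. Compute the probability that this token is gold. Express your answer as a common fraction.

Condition on how many of the transferred tokens are gold (from Urn A: 2 gold of 11; then Urn B has 11 total).
  0 gold: C(2,0)C(9,1)/C(11,1) = 9/11; then P = 2/11
  1 gold: C(2,1)C(9,0)/C(11,1) = 2/11; then P = 3/11
P(gold from Urn B) = 24/121 ≈ 0.1983.

24/121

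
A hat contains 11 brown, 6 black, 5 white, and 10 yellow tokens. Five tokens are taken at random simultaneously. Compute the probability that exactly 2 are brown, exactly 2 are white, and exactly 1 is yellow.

1375/50344

Unordered draws without replacement: count favorable combinations over C(32,5).
Favorable = C(11,2) · C(6,0) · C(5,2) · C(10,1) = 5500; total = C(32,5) = 201376.
P = 5500/201376 = 1375/50344 ≈ 0.0273.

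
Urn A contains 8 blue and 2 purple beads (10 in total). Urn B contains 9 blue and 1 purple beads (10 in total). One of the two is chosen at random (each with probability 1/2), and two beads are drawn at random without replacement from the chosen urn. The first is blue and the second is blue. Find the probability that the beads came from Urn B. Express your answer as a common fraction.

9/16

P(E | Urn A) = 28/45; P(E | Urn B) = 4/5.
P(E) = 1/2·28/45 + 1/2·4/5 = 32/45.
By Bayes' rule, P(Urn B | E) = 2/5 / 32/45 = 9/16 ≈ 0.5625.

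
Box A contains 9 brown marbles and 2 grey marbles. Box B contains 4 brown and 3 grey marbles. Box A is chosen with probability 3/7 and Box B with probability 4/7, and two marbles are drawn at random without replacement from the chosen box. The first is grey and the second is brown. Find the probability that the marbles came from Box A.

189/629

P(E | Box A) = 9/55; P(E | Box B) = 2/7.
P(E) = 3/7·9/55 + 4/7·2/7 = 629/2695.
By Bayes' rule, P(Box A | E) = 27/385 / 629/2695 = 189/629 ≈ 0.3005.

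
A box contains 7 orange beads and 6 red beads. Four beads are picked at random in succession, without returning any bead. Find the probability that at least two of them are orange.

112/143

Sum the hypergeometric tail for j = 2,…,4 orange beads.
Favorable = C(7,2)·C(6,2) + C(7,3)·C(6,1) + C(7,4)·C(6,0) = 560; total = C(13,4) = 715.
P = 560/715 = 112/143 ≈ 0.7832.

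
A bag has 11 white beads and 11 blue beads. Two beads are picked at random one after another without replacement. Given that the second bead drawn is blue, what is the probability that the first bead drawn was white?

11/21

P(first=white and the second bead drawn is blue) = (11/22)·(11/21) = 11/42.
P(the second bead drawn is blue) = Σ over first color = 11/42 + 5/21 = 1/2.
By Bayes, P(first=white | the second bead drawn is blue) = 11/42 / 1/2 = 11/21 ≈ 0.5238.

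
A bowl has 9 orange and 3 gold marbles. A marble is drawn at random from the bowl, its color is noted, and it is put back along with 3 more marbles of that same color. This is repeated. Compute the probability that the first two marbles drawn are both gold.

1/10

After a gold draw the bowl holds 6 gold out of 15.
P = (3/12)·(6/15) = 1/10 ≈ 0.1000.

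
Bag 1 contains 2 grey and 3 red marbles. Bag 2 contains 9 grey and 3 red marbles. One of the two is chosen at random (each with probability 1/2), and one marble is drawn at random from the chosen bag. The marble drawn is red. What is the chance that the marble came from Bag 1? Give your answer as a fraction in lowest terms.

12/17

P(red | Bag 1) = 3/5; P(red | Bag 2) = 1/4.
P(red) = 1/2·3/5 + 1/2·1/4 = 17/40.
By Bayes' rule, P(Bag 1 | red) = 3/10 / 17/40 = 12/17 ≈ 0.7059.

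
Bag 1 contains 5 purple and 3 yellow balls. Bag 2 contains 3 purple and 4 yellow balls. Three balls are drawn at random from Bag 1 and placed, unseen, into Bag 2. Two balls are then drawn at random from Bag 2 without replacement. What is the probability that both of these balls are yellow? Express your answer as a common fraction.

Condition on how many of the transferred balls are yellow (from Bag 1: 3 yellow of 8; then Bag 2 has 10 total).
  0 yellow: C(3,0)C(5,3)/C(8,3) = 5/28; then P = C(4,2)/C(10,2) = 2/15
  1 yellow: C(3,1)C(5,2)/C(8,3) = 15/28; then P = C(5,2)/C(10,2) = 2/9
  2 yellow: C(3,2)C(5,1)/C(8,3) = 15/56; then P = C(6,2)/C(10,2) = 1/3
  3 yellow: C(3,3)C(5,0)/C(8,3) = 1/56; then P = C(7,2)/C(10,2) = 7/15
P(both yellow) = 101/420 ≈ 0.2405.

101/420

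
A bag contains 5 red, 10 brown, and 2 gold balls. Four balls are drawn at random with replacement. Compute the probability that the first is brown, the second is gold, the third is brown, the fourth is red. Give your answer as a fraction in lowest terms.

1000/83521

Multiply the conditional probability of each draw in order, with replacement (the composition resets each draw).
P = (10/17) · (2/17) · (10/17) · (5/17) = 1000/83521 ≈ 0.0120.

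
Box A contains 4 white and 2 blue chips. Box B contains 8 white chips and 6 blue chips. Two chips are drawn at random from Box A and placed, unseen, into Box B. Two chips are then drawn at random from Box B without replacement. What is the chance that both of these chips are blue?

143/900

Condition on how many of the transferred chips are blue (from Box A: 2 blue of 6; then Box B has 16 total).
  0 blue: C(2,0)C(4,2)/C(6,2) = 2/5; then P = C(6,2)/C(16,2) = 1/8
  1 blue: C(2,1)C(4,1)/C(6,2) = 8/15; then P = C(7,2)/C(16,2) = 7/40
  2 blue: C(2,2)C(4,0)/C(6,2) = 1/15; then P = C(8,2)/C(16,2) = 7/30
P(both blue) = 143/900 ≈ 0.1589.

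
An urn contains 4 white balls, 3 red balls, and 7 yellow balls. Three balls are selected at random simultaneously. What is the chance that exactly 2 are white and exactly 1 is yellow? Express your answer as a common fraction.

Unordered draws without replacement: count favorable combinations over C(14,3).
Favorable = C(4,2) · C(3,0) · C(7,1) = 42; total = C(14,3) = 364.
P = 42/364 = 3/26 ≈ 0.1154.

3/26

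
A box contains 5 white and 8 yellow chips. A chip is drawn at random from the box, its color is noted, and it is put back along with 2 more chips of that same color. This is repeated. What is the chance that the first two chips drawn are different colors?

16/39

Either white then yellow, or yellow then white; after the first draw the total is 15.
P = (5/13)·(8/15) + (8/13)·(5/15) = 16/39 ≈ 0.4103.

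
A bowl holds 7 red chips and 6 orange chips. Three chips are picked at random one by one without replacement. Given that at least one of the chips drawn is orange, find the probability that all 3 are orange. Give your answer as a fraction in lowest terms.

20/251

P(all 3 orange) = C(6,3)/C(13,3) = 10/143; P(at least one orange) = 1 − C(7,3)/C(13,3) = 251/286.
Since 'all 3 orange' ⊆ 'at least one orange', P(all 3 | at least one) = 10/143 / 251/286 = 20/251 ≈ 0.0797.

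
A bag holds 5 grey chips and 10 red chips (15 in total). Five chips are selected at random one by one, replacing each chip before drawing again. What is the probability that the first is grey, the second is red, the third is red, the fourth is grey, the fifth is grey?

4/243

Multiply the conditional probability of each draw in order, with replacement (the composition resets each draw).
P = (5/15) · (10/15) · (10/15) · (5/15) · (5/15) = 4/243 ≈ 0.0165.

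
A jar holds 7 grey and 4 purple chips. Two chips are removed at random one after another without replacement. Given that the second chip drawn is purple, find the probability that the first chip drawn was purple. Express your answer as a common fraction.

P(first=purple and the second chip drawn is purple) = (4/11)·(3/10) = 6/55.
P(the second chip drawn is purple) = Σ over first color = 14/55 + 6/55 = 4/11.
By Bayes, P(first=purple | the second chip drawn is purple) = 6/55 / 4/11 = 3/10 ≈ 0.3000.

3/10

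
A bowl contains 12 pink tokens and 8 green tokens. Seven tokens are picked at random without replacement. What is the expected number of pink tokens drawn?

By linearity of expectation, E[X] = Σ P(draw i is pink); by symmetry each draw (even without replacement) has P(pink) = 12/20.
E[X] = 7 · 12/20 = 21/5 ≈ 4.2000.

21/5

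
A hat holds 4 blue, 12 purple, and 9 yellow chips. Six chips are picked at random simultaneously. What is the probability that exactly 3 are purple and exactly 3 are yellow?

12/115

Unordered draws without replacement: count favorable combinations over C(25,6).
Favorable = C(4,0) · C(12,3) · C(9,3) = 18480; total = C(25,6) = 177100.
P = 18480/177100 = 12/115 ≈ 0.1043.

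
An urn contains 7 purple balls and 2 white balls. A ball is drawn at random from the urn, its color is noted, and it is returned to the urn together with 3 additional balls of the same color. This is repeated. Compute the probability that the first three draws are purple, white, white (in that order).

7/162

Track the composition after each reinforcement of +3.
P = (7/9) · (2/12) · (5/15) = 7/162 ≈ 0.0432.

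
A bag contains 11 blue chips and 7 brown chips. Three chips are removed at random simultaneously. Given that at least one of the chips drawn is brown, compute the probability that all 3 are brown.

P(all 3 brown) = C(7,3)/C(18,3) = 35/816; P(at least one brown) = 1 − C(11,3)/C(18,3) = 217/272.
Since 'all 3 brown' ⊆ 'at least one brown', P(all 3 | at least one) = 35/816 / 217/272 = 5/93 ≈ 0.0538.

5/93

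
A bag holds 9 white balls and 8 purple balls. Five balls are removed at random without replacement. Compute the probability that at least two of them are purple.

361/442

Sum the hypergeometric tail for j = 2,…,5 purple balls.
Favorable = C(8,2)·C(9,3) + C(8,3)·C(9,2) + C(8,4)·C(9,1) + C(8,5)·C(9,0) = 5054; total = C(17,5) = 6188.
P = 5054/6188 = 361/442 ≈ 0.8167.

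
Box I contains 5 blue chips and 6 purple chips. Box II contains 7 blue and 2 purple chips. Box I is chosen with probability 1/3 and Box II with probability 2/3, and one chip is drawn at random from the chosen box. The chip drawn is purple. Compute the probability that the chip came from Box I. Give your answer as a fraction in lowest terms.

P(purple | Box I) = 6/11; P(purple | Box II) = 2/9.
P(purple) = 1/3·6/11 + 2/3·2/9 = 98/297.
By Bayes' rule, P(Box I | purple) = 2/11 / 98/297 = 27/49 ≈ 0.5510.

27/49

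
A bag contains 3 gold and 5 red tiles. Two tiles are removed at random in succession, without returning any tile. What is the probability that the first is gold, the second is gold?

Multiply the conditional probability of each draw in order, without replacement, so each draw removes one from its color and from the total.
P = (3/8) · (2/7) = 3/28 ≈ 0.1071.

3/28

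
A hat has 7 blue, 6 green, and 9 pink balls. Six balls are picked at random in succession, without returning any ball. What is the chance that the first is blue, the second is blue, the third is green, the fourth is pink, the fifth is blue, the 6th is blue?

3/3553

Multiply the conditional probability of each draw in order, without replacement, so each draw removes one from its color and from the total.
P = (7/22) · (6/21) · (6/20) · (9/19) · (5/18) · (4/17) = 3/3553 ≈ 0.0008.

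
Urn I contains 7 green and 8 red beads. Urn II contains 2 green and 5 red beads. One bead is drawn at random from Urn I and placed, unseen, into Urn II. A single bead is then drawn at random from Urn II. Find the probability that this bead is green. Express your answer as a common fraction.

37/120

Condition on how many of the transferred beads are green (from Urn I: 7 green of 15; then Urn II has 8 total).
  0 green: C(7,0)C(8,1)/C(15,1) = 8/15; then P = 2/8
  1 green: C(7,1)C(8,0)/C(15,1) = 7/15; then P = 3/8
P(green from Urn II) = 37/120 ≈ 0.3083.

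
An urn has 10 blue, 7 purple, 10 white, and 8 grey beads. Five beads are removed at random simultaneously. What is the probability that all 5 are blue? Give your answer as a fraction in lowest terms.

9/11594

Unordered draws without replacement: count favorable combinations over C(35,5).
Favorable = C(10,5) · C(7,0) · C(10,0) · C(8,0) = 252; total = C(35,5) = 324632.
P = 252/324632 = 9/11594 ≈ 0.0008.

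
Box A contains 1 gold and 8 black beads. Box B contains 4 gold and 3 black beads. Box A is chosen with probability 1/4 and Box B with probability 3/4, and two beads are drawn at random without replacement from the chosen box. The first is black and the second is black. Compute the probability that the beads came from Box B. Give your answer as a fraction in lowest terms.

P(E | Box A) = 7/9; P(E | Box B) = 1/7.
P(E) = 1/4·7/9 + 3/4·1/7 = 19/63.
By Bayes' rule, P(Box B | E) = 3/28 / 19/63 = 27/76 ≈ 0.3553.

27/76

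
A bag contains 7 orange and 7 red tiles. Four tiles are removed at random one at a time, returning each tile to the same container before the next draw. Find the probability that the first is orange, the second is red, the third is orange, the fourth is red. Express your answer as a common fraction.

Multiply the conditional probability of each draw in order, with replacement (the composition resets each draw).
P = (7/14) · (7/14) · (7/14) · (7/14) = 1/16 ≈ 0.0625.

1/16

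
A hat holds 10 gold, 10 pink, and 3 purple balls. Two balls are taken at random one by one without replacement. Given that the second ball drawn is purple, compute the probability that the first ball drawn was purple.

P(first=purple and the second ball drawn is purple) = (3/23)·(2/22) = 3/253.
P(the second ball drawn is purple) = Σ over first color = 15/253 + 15/253 + 3/253 = 3/23.
By Bayes, P(first=purple | the second ball drawn is purple) = 3/253 / 3/23 = 1/11 ≈ 0.0909.

1/11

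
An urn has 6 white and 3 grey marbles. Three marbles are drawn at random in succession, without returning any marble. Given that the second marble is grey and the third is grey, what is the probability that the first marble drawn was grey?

P(first=grey and the second marble is grey and the third is grey) = (3/9)·(2/8)·(1/7) = 1/84.
P(E) = Σ over first color = 1/14 + 1/84 = 1/12.
By Bayes, P(first=grey | E) = 1/84 / 1/12 = 1/7 ≈ 0.1429.

1/7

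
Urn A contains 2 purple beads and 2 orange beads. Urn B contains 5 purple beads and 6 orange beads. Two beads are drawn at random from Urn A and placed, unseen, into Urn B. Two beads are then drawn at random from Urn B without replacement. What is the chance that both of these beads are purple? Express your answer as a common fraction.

7/36

Condition on how many of the transferred beads are purple (from Urn A: 2 purple of 4; then Urn B has 13 total).
  0 purple: C(2,0)C(2,2)/C(4,2) = 1/6; then P = C(5,2)/C(13,2) = 5/39
  1 purple: C(2,1)C(2,1)/C(4,2) = 2/3; then P = C(6,2)/C(13,2) = 5/26
  2 purple: C(2,2)C(2,0)/C(4,2) = 1/6; then P = C(7,2)/C(13,2) = 7/26
P(both purple) = 7/36 ≈ 0.1944.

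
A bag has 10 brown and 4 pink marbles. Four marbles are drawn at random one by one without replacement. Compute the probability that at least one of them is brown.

Use the complement: P(at least one brown) = 1 − P(no brown).
P(none) = C(4,4)/C(14,4) = 1/1001.
So P = 1 − 1/1001 = 1000/1001 ≈ 0.9990.

1000/1001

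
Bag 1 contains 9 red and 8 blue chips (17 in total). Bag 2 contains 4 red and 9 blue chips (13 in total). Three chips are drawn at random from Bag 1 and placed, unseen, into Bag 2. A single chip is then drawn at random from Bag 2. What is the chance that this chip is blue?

177/272

Condition on how many of the transferred chips are blue (from Bag 1: 8 blue of 17; then Bag 2 has 16 total).
  0 blue: C(8,0)C(9,3)/C(17,3) = 21/170; then P = 9/16
  1 blue: C(8,1)C(9,2)/C(17,3) = 36/85; then P = 10/16
  2 blue: C(8,2)C(9,1)/C(17,3) = 63/170; then P = 11/16
  3 blue: C(8,3)C(9,0)/C(17,3) = 7/85; then P = 12/16
P(blue from Bag 2) = 177/272 ≈ 0.6507.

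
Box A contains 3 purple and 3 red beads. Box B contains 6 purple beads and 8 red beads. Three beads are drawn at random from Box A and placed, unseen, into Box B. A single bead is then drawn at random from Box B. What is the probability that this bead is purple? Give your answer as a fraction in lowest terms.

Condition on how many of the transferred beads are purple (from Box A: 3 purple of 6; then Box B has 17 total).
  0 purple: C(3,0)C(3,3)/C(6,3) = 1/20; then P = 6/17
  1 purple: C(3,1)C(3,2)/C(6,3) = 9/20; then P = 7/17
  2 purple: C(3,2)C(3,1)/C(6,3) = 9/20; then P = 8/17
  3 purple: C(3,3)C(3,0)/C(6,3) = 1/20; then P = 9/17
P(purple from Box B) = 15/34 ≈ 0.4412.

15/34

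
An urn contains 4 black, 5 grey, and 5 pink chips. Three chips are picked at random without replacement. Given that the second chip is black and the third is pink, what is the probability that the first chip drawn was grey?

P(first=grey and the second chip is black and the third is pink) = (5/14)·(4/13)·(5/12) = 25/546.
P(E) = Σ over first color = 5/182 + 25/546 + 10/273 = 10/91.
By Bayes, P(first=grey | E) = 25/546 / 10/91 = 5/12 ≈ 0.4167.

5/12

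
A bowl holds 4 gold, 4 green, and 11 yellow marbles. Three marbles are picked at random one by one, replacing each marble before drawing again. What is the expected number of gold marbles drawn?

12/19

By linearity of expectation, E[X] = Σ P(draw i is gold); each independent draw has P(gold) = 4/19.
E[X] = 3 · 4/19 = 12/19 ≈ 0.6316.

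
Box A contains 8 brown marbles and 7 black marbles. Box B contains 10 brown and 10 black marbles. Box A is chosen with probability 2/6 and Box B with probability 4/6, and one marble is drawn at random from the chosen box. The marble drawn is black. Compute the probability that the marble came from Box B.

15/22

P(black | Box A) = 7/15; P(black | Box B) = 1/2.
P(black) = 1/3·7/15 + 2/3·1/2 = 22/45.
By Bayes' rule, P(Box B | black) = 1/3 / 22/45 = 15/22 ≈ 0.6818.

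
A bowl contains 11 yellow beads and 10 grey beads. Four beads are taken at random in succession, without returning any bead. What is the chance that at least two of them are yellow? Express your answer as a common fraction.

99/133

Sum the hypergeometric tail for j = 2,…,4 yellow beads.
Favorable = C(11,2)·C(10,2) + C(11,3)·C(10,1) + C(11,4)·C(10,0) = 4455; total = C(21,4) = 5985.
P = 4455/5985 = 99/133 ≈ 0.7444.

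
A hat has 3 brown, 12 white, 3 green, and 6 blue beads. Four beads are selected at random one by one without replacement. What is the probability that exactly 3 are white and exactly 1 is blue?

Unordered draws without replacement: count favorable combinations over C(24,4).
Favorable = C(3,0) · C(12,3) · C(3,0) · C(6,1) = 1320; total = C(24,4) = 10626.
P = 1320/10626 = 20/161 ≈ 0.1242.

20/161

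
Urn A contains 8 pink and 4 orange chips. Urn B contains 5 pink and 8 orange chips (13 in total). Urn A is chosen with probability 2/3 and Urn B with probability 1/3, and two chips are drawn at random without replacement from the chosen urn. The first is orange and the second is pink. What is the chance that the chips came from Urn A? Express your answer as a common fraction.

104/159

P(E | Urn A) = 8/33; P(E | Urn B) = 10/39.
P(E) = 2/3·8/33 + 1/3·10/39 = 106/429.
By Bayes' rule, P(Urn A | E) = 16/99 / 106/429 = 104/159 ≈ 0.6541.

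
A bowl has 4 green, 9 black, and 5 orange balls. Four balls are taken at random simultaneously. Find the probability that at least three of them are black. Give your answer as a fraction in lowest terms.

Sum the hypergeometric tail for j = 3,…,4 black balls.
Favorable = C(9,3)·C(9,1) + C(9,4)·C(9,0) = 882; total = C(18,4) = 3060.
P = 882/3060 = 49/170 ≈ 0.2882.

49/170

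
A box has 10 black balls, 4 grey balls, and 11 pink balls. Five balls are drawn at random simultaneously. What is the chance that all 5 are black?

6/1265

Unordered draws without replacement: count favorable combinations over C(25,5).
Favorable = C(10,5) · C(4,0) · C(11,0) = 252; total = C(25,5) = 53130.
P = 252/53130 = 6/1265 ≈ 0.0047.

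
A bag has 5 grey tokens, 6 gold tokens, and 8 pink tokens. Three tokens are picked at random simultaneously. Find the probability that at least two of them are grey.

Sum the hypergeometric tail for j = 2,…,3 grey tokens.
Favorable = C(5,2)·C(14,1) + C(5,3)·C(14,0) = 150; total = C(19,3) = 969.
P = 150/969 = 50/323 ≈ 0.1548.

50/323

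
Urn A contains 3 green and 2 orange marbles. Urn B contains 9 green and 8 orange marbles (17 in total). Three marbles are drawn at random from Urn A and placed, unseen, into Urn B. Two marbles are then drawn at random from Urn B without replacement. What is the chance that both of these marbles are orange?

379/1900

Condition on how many of the transferred marbles are orange (from Urn A: 2 orange of 5; then Urn B has 20 total).
  0 orange: C(2,0)C(3,3)/C(5,3) = 1/10; then P = C(8,2)/C(20,2) = 14/95
  1 orange: C(2,1)C(3,2)/C(5,3) = 3/5; then P = C(9,2)/C(20,2) = 18/95
  2 orange: C(2,2)C(3,1)/C(5,3) = 3/10; then P = C(10,2)/C(20,2) = 9/38
P(both orange) = 379/1900 ≈ 0.1995.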